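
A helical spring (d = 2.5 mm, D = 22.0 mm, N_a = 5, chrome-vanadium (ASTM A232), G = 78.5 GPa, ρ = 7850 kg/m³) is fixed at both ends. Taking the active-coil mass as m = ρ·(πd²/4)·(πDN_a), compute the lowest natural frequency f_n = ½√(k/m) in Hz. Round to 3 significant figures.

k = Gd⁴/(8D³N_a) = (78.5×10³)(2.5⁴)/(8·22.0³·5) = 7.1995 N/mm = 7199.5 N/m
Wire length L = πDN_a = π·22.0·5 = 345.58 mm
m = ρ·(πd²/4)·L = 7850 × 4.9087×10⁻⁶ m² × 0.34558 m = 0.013316 kg
f_n = ½√(k/m) = 0.5·√(7199.5/0.013316) = 0.5·√(5.4065e+05) = 367.65 Hz

368 Hz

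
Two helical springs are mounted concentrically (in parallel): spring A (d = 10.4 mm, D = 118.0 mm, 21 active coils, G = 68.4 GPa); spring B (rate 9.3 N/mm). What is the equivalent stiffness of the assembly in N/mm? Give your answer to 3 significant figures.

k_A = Gd⁴/(8D³N_a) = (68.4×10³)(10.4⁴)/(8·118.0³·21) = 2.8989 N/mm
Parallel: k_eq = 2.8989 + 9.3 = 12.199 N/mm

12.2 N/mm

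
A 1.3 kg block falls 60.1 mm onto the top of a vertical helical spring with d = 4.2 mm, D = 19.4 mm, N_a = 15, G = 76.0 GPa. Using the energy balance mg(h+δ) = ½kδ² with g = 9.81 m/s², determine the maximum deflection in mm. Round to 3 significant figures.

k = Gd⁴/(8D³N_a) = (76.0×10³)(4.2⁴)/(8·19.4³·15) = 26.991 N/mm
W = mg = 1.3 × 9.81 = 12.753 N
½kδ² − Wδ − Wh = 0 → δ = (W + √(W² + 2kWh))/k
δ = (12.753 + √(162.64 + 41375.3))/26.991 = (12.753 + 203.81)/26.991 = 8.0234 mm

8.02 mm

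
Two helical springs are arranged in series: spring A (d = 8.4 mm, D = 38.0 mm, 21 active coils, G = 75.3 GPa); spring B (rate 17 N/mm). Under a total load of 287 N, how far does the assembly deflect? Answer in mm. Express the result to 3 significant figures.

k_A = Gd⁴/(8D³N_a) = (75.3×10³)(8.4⁴)/(8·38.0³·21) = 40.668 N/mm
Series: 1/k_eq = 1/40.668 + 1/17 = 0.083413; k_eq = 11.989 N/mm
δ = F/k_eq = 287/11.989 = 23.94 mm

23.9 mm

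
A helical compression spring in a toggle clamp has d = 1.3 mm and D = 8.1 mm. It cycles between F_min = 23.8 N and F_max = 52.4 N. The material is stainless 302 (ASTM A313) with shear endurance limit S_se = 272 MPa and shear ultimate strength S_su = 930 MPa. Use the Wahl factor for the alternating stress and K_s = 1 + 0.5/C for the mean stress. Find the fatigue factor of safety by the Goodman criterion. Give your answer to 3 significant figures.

C = D/d = 8.1/1.3 = 6.2308; K_W = (4C−1)/(4C−4)+0.615/C = 1.2421; K_s = 1+0.5/C = 1.0802
F_a = (F_max−F_min)/2 = 14.3 N; F_m = (F_max+F_min)/2 = 38.1 N
τ_a = K_W·8F_aD/(πd³) = 1.2421 × 134.26 = 166.76 MPa
τ_m = K_s·8F_mD/(πd³) = 1.0802 × 357.7 = 386.41 MPa
Goodman: 1/n_f = τ_a/S_se + τ_m/S_su = 166.76/272 + 386.41/930 = 0.61308 + 0.41549 = 1.0286
n_f = 1/1.0286 = 0.9722

0.972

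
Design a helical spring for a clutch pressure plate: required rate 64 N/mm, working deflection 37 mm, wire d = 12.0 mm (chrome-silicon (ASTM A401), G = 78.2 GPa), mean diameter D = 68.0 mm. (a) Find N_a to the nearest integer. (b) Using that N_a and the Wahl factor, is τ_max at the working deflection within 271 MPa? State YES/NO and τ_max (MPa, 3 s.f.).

N_a = Gd⁴/(8D³k) = (78.2×10³)(12.0⁴)/(8·68.0³·64) = 10.07 → N_a = 10
Actual rate k = Gd⁴/(8D³·10) = 64.464 N/mm
Working load F = kδ = 64.464·37 = 2385.2 N
C = 68.0/12.0 = 5.6667; K_W = (4C−1)/(4C−4)+0.615/C = 1.2692
τ_max = K_W·8FD/(πd³) = 1.2692·239.01 = 303.37 MPa
τ_max > 271 MPa → exceeds allowable

(a) 10 coils; (b) NO, τ_max = 303 MPa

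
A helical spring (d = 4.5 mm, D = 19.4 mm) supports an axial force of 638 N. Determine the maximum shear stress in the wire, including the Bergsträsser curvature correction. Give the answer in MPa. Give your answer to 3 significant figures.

Spring index C = D/d = 19.4/4.5 = 4.3111
K_B = (4C+2)/(4C−3) = 19.244/14.244 = 1.3510
τ₀ = 8FD/(πd³) = 8·638·19.4/(π·4.5³) = 99017.6/286.28 = 345.88 MPa
τ_max = K·τ₀ = 1.3510 × 345.88 = 467.29 MPa

467 MPa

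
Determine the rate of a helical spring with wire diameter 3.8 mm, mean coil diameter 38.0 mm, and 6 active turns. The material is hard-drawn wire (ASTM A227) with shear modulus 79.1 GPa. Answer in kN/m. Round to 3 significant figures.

6.26 kN/m

k = Gd⁴/(8D³N_a) = (79.1×10³ × 3.8⁴) / (8 × 38.0³ × 6)
  = 1.64934e+07 / 2.63386e+06 = 6.2621 N/mm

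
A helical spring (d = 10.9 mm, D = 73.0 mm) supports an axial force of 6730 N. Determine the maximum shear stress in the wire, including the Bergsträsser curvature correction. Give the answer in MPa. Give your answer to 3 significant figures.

1170 MPa

Spring index C = D/d = 73.0/10.9 = 6.6972
K_B = (4C+2)/(4C−3) = 28.789/23.789 = 1.2102
τ₀ = 8FD/(πd³) = 8·6730·73.0/(π·10.9³) = 3.93032e+06/4068.5 = 966.05 MPa
τ_max = K·τ₀ = 1.2102 × 966.05 = 1169.1 MPa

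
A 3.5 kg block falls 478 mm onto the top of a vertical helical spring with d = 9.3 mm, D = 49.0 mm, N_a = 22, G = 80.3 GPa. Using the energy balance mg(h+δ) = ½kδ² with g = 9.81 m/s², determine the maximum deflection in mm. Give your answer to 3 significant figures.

34.8 mm

k = Gd⁴/(8D³N_a) = (80.3×10³)(9.3⁴)/(8·49.0³·22) = 29.01 N/mm
W = mg = 3.5 × 9.81 = 34.335 N
½kδ² − Wδ − Wh = 0 → δ = (W + √(W² + 2kWh))/k
δ = (34.335 + √(1178.9 + 952229))/29.01 = (34.335 + 976.43)/29.01 = 34.842 mm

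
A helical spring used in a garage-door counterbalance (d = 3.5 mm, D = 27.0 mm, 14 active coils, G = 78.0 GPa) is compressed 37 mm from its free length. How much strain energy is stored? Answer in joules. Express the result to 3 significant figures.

3.63 J

k = Gd⁴/(8D³N_a) = (78.0×10³)(3.5⁴)/(8·27.0³·14) = 5.3095 N/mm
U = ½kδ² = 0.5 × 5.3095 × 37² = 3634.4 N·mm = 3.6344 J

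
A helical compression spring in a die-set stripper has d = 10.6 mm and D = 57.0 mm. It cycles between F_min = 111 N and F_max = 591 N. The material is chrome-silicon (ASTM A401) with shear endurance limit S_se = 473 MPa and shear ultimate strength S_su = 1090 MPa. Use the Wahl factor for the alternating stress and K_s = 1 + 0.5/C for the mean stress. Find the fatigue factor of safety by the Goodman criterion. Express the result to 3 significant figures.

8.17

C = D/d = 57.0/10.6 = 5.3774; K_W = (4C−1)/(4C−4)+0.615/C = 1.2857; K_s = 1+0.5/C = 1.0930
F_a = (F_max−F_min)/2 = 240 N; F_m = (F_max+F_min)/2 = 351 N
τ_a = K_W·8F_aD/(πd³) = 1.2857 × 29.249 = 37.605 MPa
τ_m = K_s·8F_mD/(πd³) = 1.0930 × 42.776 = 46.754 MPa
Goodman: 1/n_f = τ_a/S_se + τ_m/S_su = 37.605/473 + 46.754/1090 = 0.07950 + 0.04289 = 0.1224
n_f = 1/0.1224 = 8.17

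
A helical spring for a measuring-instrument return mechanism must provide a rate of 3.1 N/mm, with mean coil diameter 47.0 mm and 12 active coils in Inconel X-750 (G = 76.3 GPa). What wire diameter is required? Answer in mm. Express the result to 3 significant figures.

4.49 mm

d = (8D³N_a·k / G)^(1/4) = (8·47.0³·12·3.1 / (76.3×10³))^0.25
  = (404.95)^0.25 = 4.4859 mm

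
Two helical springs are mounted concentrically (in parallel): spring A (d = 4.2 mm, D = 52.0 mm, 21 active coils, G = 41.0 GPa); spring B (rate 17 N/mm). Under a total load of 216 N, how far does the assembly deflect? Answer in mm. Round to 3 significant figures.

12.3 mm

k_A = Gd⁴/(8D³N_a) = (41.0×10³)(4.2⁴)/(8·52.0³·21) = 0.54008 N/mm
Parallel: k_eq = 0.54008 + 17 = 17.54 N/mm
δ = F/k_eq = 216/17.54 = 12.315 mm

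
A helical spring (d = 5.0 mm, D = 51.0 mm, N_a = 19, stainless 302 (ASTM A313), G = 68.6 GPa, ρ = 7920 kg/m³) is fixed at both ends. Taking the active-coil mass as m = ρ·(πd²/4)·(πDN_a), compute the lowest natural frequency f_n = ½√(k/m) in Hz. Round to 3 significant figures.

33.5 Hz

k = Gd⁴/(8D³N_a) = (68.6×10³)(5.0⁴)/(8·51.0³·19) = 2.1264 N/mm = 2126.4 N/m
Wire length L = πDN_a = π·51.0·19 = 3044.2 mm
m = ρ·(πd²/4)·L = 7920 × 19.635×10⁻⁶ m² × 3.0442 m = 0.4734 kg
f_n = ½√(k/m) = 0.5·√(2126.4/0.4734) = 0.5·√(4491.8) = 33.51 Hz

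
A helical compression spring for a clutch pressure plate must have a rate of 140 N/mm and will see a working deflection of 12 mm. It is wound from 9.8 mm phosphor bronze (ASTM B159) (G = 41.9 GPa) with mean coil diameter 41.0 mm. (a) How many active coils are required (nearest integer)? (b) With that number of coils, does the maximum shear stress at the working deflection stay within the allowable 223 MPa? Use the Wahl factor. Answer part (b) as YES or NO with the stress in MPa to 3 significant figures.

N_a = Gd⁴/(8D³k) = (41.9×10³)(9.8⁴)/(8·41.0³·140) = 5.007 → N_a = 5
Actual rate k = Gd⁴/(8D³·5) = 140.19 N/mm
Working load F = kδ = 140.19·12 = 1682.2 N
C = 41.0/9.8 = 4.1837; K_W = (4C−1)/(4C−4)+0.615/C = 1.3826
τ_max = K_W·8FD/(πd³) = 1.3826·186.61 = 258 MPa
τ_max > 223 MPa → exceeds allowable

(a) 5 coils; (b) NO, τ_max = 258 MPa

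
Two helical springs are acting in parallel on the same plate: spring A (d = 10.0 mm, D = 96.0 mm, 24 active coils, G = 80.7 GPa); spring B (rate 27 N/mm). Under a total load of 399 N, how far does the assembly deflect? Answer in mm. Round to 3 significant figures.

k_A = Gd⁴/(8D³N_a) = (80.7×10³)(10.0⁴)/(8·96.0³·24) = 4.7507 N/mm
Parallel: k_eq = 4.7507 + 27 = 31.751 N/mm
δ = F/k_eq = 399/31.751 = 12.567 mm

12.6 mm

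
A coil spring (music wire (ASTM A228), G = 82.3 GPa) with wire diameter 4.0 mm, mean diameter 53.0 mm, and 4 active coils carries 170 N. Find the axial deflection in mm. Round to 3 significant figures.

38.4 mm

k = Gd⁴/(8D³N_a) = (82.3×10³)(4.0⁴)/(8·53.0³·4) = 4.4224 N/mm
δ = F/k = 170 / 4.4224 = 38.44 mm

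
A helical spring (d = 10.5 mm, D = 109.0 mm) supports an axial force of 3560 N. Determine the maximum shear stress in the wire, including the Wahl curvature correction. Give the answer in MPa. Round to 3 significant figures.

972 MPa

Spring index C = D/d = 109.0/10.5 = 10.3810
K_W = (4C−1)/(4C−4) + 0.615/C = 40.524/37.524 + 0.0592 = 1.1392
τ₀ = 8FD/(πd³) = 8·3560·109.0/(π·10.5³) = 3.10432e+06/3636.8 = 853.59 MPa
τ_max = K·τ₀ = 1.1392 × 853.59 = 972.4 MPa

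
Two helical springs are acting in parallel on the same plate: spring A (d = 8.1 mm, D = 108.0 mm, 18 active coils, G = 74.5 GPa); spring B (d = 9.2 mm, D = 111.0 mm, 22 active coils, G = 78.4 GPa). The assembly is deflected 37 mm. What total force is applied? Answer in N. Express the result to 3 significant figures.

k_A = Gd⁴/(8D³N_a) = (74.5×10³)(8.1⁴)/(8·108.0³·18) = 1.7679 N/mm
k_B = Gd⁴/(8D³N_a) = (78.4×10³)(9.2⁴)/(8·111.0³·22) = 2.3334 N/mm
Parallel: k_eq = 1.7679 + 2.3334 = 4.1013 N/mm
F = k_eq·δ = 4.1013·37 = 151.75 N

152 N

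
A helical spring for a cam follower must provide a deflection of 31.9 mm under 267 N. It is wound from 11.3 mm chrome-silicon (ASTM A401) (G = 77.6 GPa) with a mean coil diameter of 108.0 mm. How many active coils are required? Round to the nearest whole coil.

Required rate k = F/δ = 267/31.9 = 8.3699 N/mm
N_a = Gd⁴/(8D³k) = (77.6×10³ × 11.3⁴)/(8 × 108.0³ × 8.3699)
    = 1.26525e+09 / 8.43494e+07 = 15 → 15 coils

15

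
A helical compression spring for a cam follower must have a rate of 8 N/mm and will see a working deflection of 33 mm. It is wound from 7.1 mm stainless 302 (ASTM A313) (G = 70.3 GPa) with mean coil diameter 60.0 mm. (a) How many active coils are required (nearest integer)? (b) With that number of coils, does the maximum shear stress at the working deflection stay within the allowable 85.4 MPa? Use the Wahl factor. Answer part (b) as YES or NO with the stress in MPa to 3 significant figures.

(a) 13 coils; (b) NO, τ_max = 131 MPa

N_a = Gd⁴/(8D³k) = (70.3×10³)(7.1⁴)/(8·60.0³·8) = 12.92 → N_a = 13
Actual rate k = Gd⁴/(8D³·13) = 7.9525 N/mm
Working load F = kδ = 7.9525·33 = 262.43 N
C = 60.0/7.1 = 8.4507; K_W = (4C−1)/(4C−4)+0.615/C = 1.1734
τ_max = K_W·8FD/(πd³) = 1.1734·112.03 = 131.46 MPa
τ_max > 85.4 MPa → exceeds allowable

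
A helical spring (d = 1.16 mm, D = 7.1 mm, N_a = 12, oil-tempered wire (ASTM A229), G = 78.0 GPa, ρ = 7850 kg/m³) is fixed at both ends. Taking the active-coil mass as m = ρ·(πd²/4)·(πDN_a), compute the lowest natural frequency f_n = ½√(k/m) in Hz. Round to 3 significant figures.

680 Hz

k = Gd⁴/(8D³N_a) = (78.0×10³)(1.16⁴)/(8·7.1³·12) = 4.1104 N/mm = 4110.4 N/m
Wire length L = πDN_a = π·7.1·12 = 267.66 mm
m = ρ·(πd²/4)·L = 7850 × 1.0568×10⁻⁶ m² × 0.26766 m = 0.0022206 kg
f_n = ½√(k/m) = 0.5·√(4110.4/0.0022206) = 0.5·√(1.851e+06) = 680.26 Hz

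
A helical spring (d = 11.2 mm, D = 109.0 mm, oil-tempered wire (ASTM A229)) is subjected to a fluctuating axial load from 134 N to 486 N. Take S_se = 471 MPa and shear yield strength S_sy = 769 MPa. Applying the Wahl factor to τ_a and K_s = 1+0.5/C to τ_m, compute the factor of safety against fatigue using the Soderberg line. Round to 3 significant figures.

5.93

C = D/d = 109.0/11.2 = 9.7321; K_W = (4C−1)/(4C−4)+0.615/C = 1.1491; K_s = 1+0.5/C = 1.0514
F_a = (F_max−F_min)/2 = 176 N; F_m = (F_max+F_min)/2 = 310 N
τ_a = K_W·8F_aD/(πd³) = 1.1491 × 34.772 = 39.955 MPa
τ_m = K_s·8F_mD/(πd³) = 1.0514 × 61.246 = 64.392 MPa
Soderberg: 1/n_f = τ_a/S_se + τ_m/S_sy = 39.955/471 + 64.392/769 = 0.08483 + 0.08373 = 0.16857
n_f = 1/0.16857 = 5.932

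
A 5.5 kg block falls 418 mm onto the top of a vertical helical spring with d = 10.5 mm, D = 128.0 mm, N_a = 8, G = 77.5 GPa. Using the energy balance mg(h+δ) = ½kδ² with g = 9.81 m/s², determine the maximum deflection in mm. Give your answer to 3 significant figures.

k = Gd⁴/(8D³N_a) = (77.5×10³)(10.5⁴)/(8·128.0³·8) = 7.0186 N/mm
W = mg = 5.5 × 9.81 = 53.955 N
½kδ² − Wδ − Wh = 0 → δ = (W + √(W² + 2kWh))/k
δ = (53.955 + √(2911.1 + 316583))/7.0186 = (53.955 + 565.24)/7.0186 = 88.222 mm

88.2 mm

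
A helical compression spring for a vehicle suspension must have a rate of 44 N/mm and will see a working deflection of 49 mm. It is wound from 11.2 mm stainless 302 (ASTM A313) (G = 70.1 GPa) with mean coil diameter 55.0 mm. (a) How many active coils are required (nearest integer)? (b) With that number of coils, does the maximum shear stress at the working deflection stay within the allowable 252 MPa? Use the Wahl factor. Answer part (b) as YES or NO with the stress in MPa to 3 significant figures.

(a) 19 coils; (b) NO, τ_max = 281 MPa

N_a = Gd⁴/(8D³k) = (70.1×10³)(11.2⁴)/(8·55.0³·44) = 18.83 → N_a = 19
Actual rate k = Gd⁴/(8D³·19) = 43.617 N/mm
Working load F = kδ = 43.617·49 = 2137.2 N
C = 55.0/11.2 = 4.9107; K_W = (4C−1)/(4C−4)+0.615/C = 1.3170
τ_max = K_W·8FD/(πd³) = 1.3170·213.06 = 280.6 MPa
τ_max > 252 MPa → exceeds allowable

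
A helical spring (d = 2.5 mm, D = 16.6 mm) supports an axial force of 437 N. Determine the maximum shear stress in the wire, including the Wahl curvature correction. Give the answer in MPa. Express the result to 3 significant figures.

Spring index C = D/d = 16.6/2.5 = 6.6400
K_W = (4C−1)/(4C−4) + 0.615/C = 25.560/22.560 + 0.0926 = 1.2256
τ₀ = 8FD/(πd³) = 8·437·16.6/(π·2.5³) = 58033.6/49.087 = 1182.3 MPa
τ_max = K·τ₀ = 1.2256 × 1182.3 = 1449 MPa

1450 MPa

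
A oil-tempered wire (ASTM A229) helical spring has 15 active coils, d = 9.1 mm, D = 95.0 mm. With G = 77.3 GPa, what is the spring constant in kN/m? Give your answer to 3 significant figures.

k = Gd⁴/(8D³N_a) = (77.3×10³ × 9.1⁴) / (8 × 95.0³ × 15)
  = 5.30084e+08 / 1.02885e+08 = 5.1522 N/mm

5.15 kN/m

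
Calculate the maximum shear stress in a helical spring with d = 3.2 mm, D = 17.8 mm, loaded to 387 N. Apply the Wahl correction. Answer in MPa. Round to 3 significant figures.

683 MPa

Spring index C = D/d = 17.8/3.2 = 5.5625
K_W = (4C−1)/(4C−4) + 0.615/C = 21.250/18.250 + 0.1106 = 1.2749
τ₀ = 8FD/(πd³) = 8·387·17.8/(π·3.2³) = 55108.8/102.94 = 535.33 MPa
τ_max = K·τ₀ = 1.2749 × 535.33 = 682.52 MPa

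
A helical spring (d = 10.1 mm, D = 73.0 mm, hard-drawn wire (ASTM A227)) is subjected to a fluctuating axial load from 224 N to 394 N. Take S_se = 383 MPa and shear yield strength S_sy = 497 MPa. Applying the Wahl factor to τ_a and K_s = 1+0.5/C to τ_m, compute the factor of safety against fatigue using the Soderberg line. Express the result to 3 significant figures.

5.95

C = D/d = 73.0/10.1 = 7.2277; K_W = (4C−1)/(4C−4)+0.615/C = 1.2055; K_s = 1+0.5/C = 1.0692
F_a = (F_max−F_min)/2 = 85 N; F_m = (F_max+F_min)/2 = 309 N
τ_a = K_W·8F_aD/(πd³) = 1.2055 × 15.336 = 18.488 MPa
τ_m = K_s·8F_mD/(πd³) = 1.0692 × 55.752 = 59.608 MPa
Soderberg: 1/n_f = τ_a/S_se + τ_m/S_sy = 18.488/383 + 59.608/497 = 0.04827 + 0.11994 = 0.16821
n_f = 1/0.16821 = 5.945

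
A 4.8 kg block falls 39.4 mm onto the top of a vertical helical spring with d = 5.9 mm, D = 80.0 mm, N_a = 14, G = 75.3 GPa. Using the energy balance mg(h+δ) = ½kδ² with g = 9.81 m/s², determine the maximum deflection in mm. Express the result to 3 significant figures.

86.2 mm

k = Gd⁴/(8D³N_a) = (75.3×10³)(5.9⁴)/(8·80.0³·14) = 1.5912 N/mm
W = mg = 4.8 × 9.81 = 47.088 N
½kδ² − Wδ − Wh = 0 → δ = (W + √(W² + 2kWh))/k
δ = (47.088 + √(2217.3 + 5904.07))/1.5912 = (47.088 + 90.119)/1.5912 = 86.23 mm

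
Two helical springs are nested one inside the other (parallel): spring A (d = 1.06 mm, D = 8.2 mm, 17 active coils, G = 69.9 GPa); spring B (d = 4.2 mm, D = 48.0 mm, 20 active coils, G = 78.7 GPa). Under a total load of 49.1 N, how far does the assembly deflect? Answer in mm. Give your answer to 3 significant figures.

k_A = Gd⁴/(8D³N_a) = (69.9×10³)(1.06⁴)/(8·8.2³·17) = 1.1768 N/mm
k_B = Gd⁴/(8D³N_a) = (78.7×10³)(4.2⁴)/(8·48.0³·20) = 1.384 N/mm
Parallel: k_eq = 1.1768 + 1.384 = 2.5608 N/mm
δ = F/k_eq = 49.1/2.5608 = 19.174 mm

19.2 mm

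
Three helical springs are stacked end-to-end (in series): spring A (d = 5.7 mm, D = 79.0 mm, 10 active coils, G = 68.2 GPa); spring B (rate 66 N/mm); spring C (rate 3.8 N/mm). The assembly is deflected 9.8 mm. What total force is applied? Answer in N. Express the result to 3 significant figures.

k_A = Gd⁴/(8D³N_a) = (68.2×10³)(5.7⁴)/(8·79.0³·10) = 1.8252 N/mm
Series: 1/k_eq = 1/1.8252 + 1/66 + 1/3.8 = 0.82619; k_eq = 1.2104 N/mm
F = k_eq·δ = 1.2104·9.8 = 11.862 N

11.9 N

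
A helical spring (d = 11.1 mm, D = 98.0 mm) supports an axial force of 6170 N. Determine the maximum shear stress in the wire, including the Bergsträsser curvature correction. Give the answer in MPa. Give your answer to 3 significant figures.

1300 MPa

Spring index C = D/d = 98.0/11.1 = 8.8288
K_B = (4C+2)/(4C−3) = 37.315/32.315 = 1.1547
τ₀ = 8FD/(πd³) = 8·6170·98.0/(π·11.1³) = 4.83728e+06/4296.5 = 1125.9 MPa
τ_max = K·τ₀ = 1.1547 × 1125.9 = 1300.1 MPa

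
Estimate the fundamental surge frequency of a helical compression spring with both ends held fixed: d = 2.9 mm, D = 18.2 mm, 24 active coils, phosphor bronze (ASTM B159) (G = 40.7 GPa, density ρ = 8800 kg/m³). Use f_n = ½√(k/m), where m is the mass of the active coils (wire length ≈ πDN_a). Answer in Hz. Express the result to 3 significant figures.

k = Gd⁴/(8D³N_a) = (40.7×10³)(2.9⁴)/(8·18.2³·24) = 2.487 N/mm = 2487 N/m
Wire length L = πDN_a = π·18.2·24 = 1372.2 mm
m = ρ·(πd²/4)·L = 8800 × 6.6052×10⁻⁶ m² × 1.3722 m = 0.079763 kg
f_n = ½√(k/m) = 0.5·√(2487/0.079763) = 0.5·√(31180) = 88.289 Hz

88.3 Hz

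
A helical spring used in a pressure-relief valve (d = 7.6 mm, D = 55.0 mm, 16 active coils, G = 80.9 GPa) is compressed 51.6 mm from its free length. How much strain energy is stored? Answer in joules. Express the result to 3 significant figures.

16.9 J

k = Gd⁴/(8D³N_a) = (80.9×10³)(7.6⁴)/(8·55.0³·16) = 12.674 N/mm
U = ½kδ² = 0.5 × 12.674 × 51.6² = 16872 N·mm = 16.872 J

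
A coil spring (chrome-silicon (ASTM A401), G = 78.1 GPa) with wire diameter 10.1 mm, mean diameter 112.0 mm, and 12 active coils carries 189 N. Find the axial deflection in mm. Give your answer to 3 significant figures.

k = Gd⁴/(8D³N_a) = (78.1×10³)(10.1⁴)/(8·112.0³·12) = 6.0258 N/mm
δ = F/k = 189 / 6.0258 = 31.365 mm

31.4 mm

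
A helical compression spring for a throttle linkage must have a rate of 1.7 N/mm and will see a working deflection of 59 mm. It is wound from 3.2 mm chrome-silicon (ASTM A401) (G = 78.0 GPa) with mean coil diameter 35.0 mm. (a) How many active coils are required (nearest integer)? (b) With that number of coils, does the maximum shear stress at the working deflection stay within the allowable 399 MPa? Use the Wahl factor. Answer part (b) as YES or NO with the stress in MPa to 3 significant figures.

N_a = Gd⁴/(8D³k) = (78.0×10³)(3.2⁴)/(8·35.0³·1.7) = 14.03 → N_a = 14
Actual rate k = Gd⁴/(8D³·14) = 1.7032 N/mm
Working load F = kδ = 1.7032·59 = 100.49 N
C = 35.0/3.2 = 10.9375; K_W = (4C−1)/(4C−4)+0.615/C = 1.1317
τ_max = K_W·8FD/(πd³) = 1.1317·273.33 = 309.32 MPa
τ_max ≤ 399 MPa → acceptable

(a) 14 coils; (b) YES, τ_max = 309 MPa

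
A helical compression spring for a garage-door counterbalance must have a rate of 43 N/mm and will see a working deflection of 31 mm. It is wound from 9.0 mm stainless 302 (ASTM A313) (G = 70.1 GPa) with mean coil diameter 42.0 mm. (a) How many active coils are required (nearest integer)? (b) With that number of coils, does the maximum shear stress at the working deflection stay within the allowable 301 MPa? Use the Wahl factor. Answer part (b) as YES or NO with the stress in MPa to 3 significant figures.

N_a = Gd⁴/(8D³k) = (70.1×10³)(9.0⁴)/(8·42.0³·43) = 18.05 → N_a = 18
Actual rate k = Gd⁴/(8D³·18) = 43.11 N/mm
Working load F = kδ = 43.11·31 = 1336.4 N
C = 42.0/9.0 = 4.6667; K_W = (4C−1)/(4C−4)+0.615/C = 1.3363
τ_max = K_W·8FD/(πd³) = 1.3363·196.07 = 262.01 MPa
τ_max ≤ 301 MPa → acceptable

(a) 18 coils; (b) YES, τ_max = 262 MPa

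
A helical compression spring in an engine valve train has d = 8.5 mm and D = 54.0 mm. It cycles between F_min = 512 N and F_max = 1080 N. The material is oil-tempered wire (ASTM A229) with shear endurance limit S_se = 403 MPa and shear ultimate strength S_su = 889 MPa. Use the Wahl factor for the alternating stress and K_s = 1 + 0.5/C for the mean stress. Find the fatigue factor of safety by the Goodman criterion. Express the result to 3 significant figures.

2.43

C = D/d = 54.0/8.5 = 6.3529; K_W = (4C−1)/(4C−4)+0.615/C = 1.2369; K_s = 1+0.5/C = 1.0787
F_a = (F_max−F_min)/2 = 284 N; F_m = (F_max+F_min)/2 = 796 N
τ_a = K_W·8F_aD/(πd³) = 1.2369 × 63.591 = 78.657 MPa
τ_m = K_s·8F_mD/(πd³) = 1.0787 × 178.23 = 192.26 MPa
Goodman: 1/n_f = τ_a/S_se + τ_m/S_su = 78.657/403 + 192.26/889 = 0.19518 + 0.21627 = 0.41144
n_f = 1/0.41144 = 2.43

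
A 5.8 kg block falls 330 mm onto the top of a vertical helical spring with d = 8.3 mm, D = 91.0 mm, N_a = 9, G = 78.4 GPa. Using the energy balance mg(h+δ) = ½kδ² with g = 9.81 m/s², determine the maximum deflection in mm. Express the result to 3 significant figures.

82.8 mm

k = Gd⁴/(8D³N_a) = (78.4×10³)(8.3⁴)/(8·91.0³·9) = 6.8576 N/mm
W = mg = 5.8 × 9.81 = 56.898 N
½kδ² − Wδ − Wh = 0 → δ = (W + √(W² + 2kWh))/k
δ = (56.898 + √(3237.4 + 257521))/6.8576 = (56.898 + 510.65)/6.8576 = 82.761 mm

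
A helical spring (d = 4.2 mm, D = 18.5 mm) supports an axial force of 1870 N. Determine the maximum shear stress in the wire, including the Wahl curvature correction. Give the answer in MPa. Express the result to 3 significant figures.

1620 MPa

Spring index C = D/d = 18.5/4.2 = 4.4048
K_W = (4C−1)/(4C−4) + 0.615/C = 16.619/13.619 + 0.1396 = 1.3599
τ₀ = 8FD/(πd³) = 8·1870·18.5/(π·4.2³) = 276760/232.75 = 1189.1 MPa
τ_max = K·τ₀ = 1.3599 × 1189.1 = 1617 MPa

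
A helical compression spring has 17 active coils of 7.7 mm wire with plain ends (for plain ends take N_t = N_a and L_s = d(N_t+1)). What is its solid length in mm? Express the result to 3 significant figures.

139 mm

plain ends: N_t = N_a = 17
L_s = d·(N_t+1) = 7.7 × 18 = 138.6 mm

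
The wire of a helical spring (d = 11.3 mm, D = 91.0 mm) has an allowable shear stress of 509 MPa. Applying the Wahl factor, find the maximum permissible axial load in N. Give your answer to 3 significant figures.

2680 N

C = D/d = 91.0/11.3 = 8.0531
K_W = (4C−1)/(4C−4) + 0.615/C = 31.212/28.212 + 0.0764 = 1.1827
τ_max = K·8FD/(πd³) → F_max = τ_allow·πd³/(8DK)
F_max = 509·π·11.3³/(8·91.0·1.1827) = 2.3073e+06/861.01 = 2679.8 N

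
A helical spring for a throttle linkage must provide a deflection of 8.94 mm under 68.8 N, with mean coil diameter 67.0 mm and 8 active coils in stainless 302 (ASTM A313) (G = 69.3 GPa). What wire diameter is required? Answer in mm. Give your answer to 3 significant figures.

Required rate k = F/δ = 68.8/8.94 = 7.6957 N/mm
d = (8D³N_a·k / G)^(1/4) = (8·67.0³·8·7.6957 / (69.3×10³))^0.25
  = (2137.6)^0.25 = 6.7996 mm

6.80 mm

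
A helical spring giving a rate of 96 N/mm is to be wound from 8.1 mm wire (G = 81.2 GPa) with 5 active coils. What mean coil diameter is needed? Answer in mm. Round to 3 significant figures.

D = (Gd⁴/(8N_a·k))^(1/3) = (81.2×10³·8.1⁴/(8·5·96))^(1/3)
  = (91025.9)^(1/3) = 44.9837 mm

45.0 mm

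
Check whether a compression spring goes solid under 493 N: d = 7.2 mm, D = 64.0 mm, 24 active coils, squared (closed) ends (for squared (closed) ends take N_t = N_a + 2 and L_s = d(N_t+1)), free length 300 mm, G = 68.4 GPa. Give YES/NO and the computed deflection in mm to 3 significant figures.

k = Gd⁴/(8D³N_a) = (68.4×10³)(7.2⁴)/(8·64.0³·24) = 3.6521 N/mm
N_t = 26; L_s = 7.2·27 = 194.4 mm; δ_solid = L₀ − L_s = 300 − 194.4 = 105.6 mm
δ = F/k = 493/3.6521 = 134.99 mm
δ ≥ δ_solid → spring goes solid

YES, δ = 135 mm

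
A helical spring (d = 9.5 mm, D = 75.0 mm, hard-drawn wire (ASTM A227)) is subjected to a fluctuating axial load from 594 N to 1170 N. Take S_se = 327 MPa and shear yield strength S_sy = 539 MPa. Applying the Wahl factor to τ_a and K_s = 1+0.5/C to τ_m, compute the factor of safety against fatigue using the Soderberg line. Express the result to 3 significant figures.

1.61

C = D/d = 75.0/9.5 = 7.8947; K_W = (4C−1)/(4C−4)+0.615/C = 1.1867; K_s = 1+0.5/C = 1.0633
F_a = (F_max−F_min)/2 = 288 N; F_m = (F_max+F_min)/2 = 882 N
τ_a = K_W·8F_aD/(πd³) = 1.1867 × 64.154 = 76.13 MPa
τ_m = K_s·8F_mD/(πd³) = 1.0633 × 196.47 = 208.91 MPa
Soderberg: 1/n_f = τ_a/S_se + τ_m/S_sy = 76.13/327 + 208.91/539 = 0.23281 + 0.38760 = 0.62041
n_f = 1/0.62041 = 1.612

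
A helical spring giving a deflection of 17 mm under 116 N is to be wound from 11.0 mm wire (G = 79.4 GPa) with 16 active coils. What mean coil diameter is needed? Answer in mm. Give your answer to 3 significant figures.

110 mm

Required rate k = F/δ = 116/17 = 6.8235 N/mm
D = (Gd⁴/(8N_a·k))^(1/3) = (79.4×10³·11.0⁴/(8·16·6.8235))^(1/3)
  = (1.33098e+06)^(1/3) = 109.9995 mm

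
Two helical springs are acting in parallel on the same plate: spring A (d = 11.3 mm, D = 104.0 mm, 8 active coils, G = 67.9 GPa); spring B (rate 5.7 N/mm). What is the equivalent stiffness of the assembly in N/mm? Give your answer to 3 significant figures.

k_A = Gd⁴/(8D³N_a) = (67.9×10³)(11.3⁴)/(8·104.0³·8) = 15.378 N/mm
Parallel: k_eq = 15.378 + 5.7 = 21.078 N/mm

21.1 N/mm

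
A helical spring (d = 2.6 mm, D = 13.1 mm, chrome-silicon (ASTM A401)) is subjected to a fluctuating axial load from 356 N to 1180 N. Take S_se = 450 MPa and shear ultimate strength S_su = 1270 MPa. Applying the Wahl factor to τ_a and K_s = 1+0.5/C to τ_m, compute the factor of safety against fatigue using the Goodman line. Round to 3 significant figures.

0.283

C = D/d = 13.1/2.6 = 5.0385; K_W = (4C−1)/(4C−4)+0.615/C = 1.3078; K_s = 1+0.5/C = 1.0992
F_a = (F_max−F_min)/2 = 412 N; F_m = (F_max+F_min)/2 = 768 N
τ_a = K_W·8F_aD/(πd³) = 1.3078 × 781.97 = 1022.6 MPa
τ_m = K_s·8F_mD/(πd³) = 1.0992 × 1457.6 = 1602.3 MPa
Goodman: 1/n_f = τ_a/S_se + τ_m/S_su = 1022.6/450 + 1602.3/1270 = 2.27253 + 1.26165 = 3.5342
n_f = 1/3.5342 = 0.283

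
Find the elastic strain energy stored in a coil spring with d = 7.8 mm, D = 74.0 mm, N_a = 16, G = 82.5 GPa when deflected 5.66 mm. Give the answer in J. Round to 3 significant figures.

0.0943 J

k = Gd⁴/(8D³N_a) = (82.5×10³)(7.8⁴)/(8·74.0³·16) = 5.8874 N/mm
U = ½kδ² = 0.5 × 5.8874 × 5.66² = 94.304 N·mm = 0.094304 J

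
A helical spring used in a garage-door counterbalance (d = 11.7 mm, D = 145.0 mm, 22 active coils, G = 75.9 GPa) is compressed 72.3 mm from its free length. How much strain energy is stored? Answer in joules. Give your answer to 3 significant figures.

6.93 J

k = Gd⁴/(8D³N_a) = (75.9×10³)(11.7⁴)/(8·145.0³·22) = 2.6507 N/mm
U = ½kδ² = 0.5 × 2.6507 × 72.3² = 6928.1 N·mm = 6.9281 J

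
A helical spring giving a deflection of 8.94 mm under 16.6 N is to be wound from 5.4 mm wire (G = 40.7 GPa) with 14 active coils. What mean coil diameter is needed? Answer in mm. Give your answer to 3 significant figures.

55.0 mm

Required rate k = F/δ = 16.6/8.94 = 1.8568 N/mm
D = (Gd⁴/(8N_a·k))^(1/3) = (40.7×10³·5.4⁴/(8·14·1.8568))^(1/3)
  = (166411)^(1/3) = 55.0039 mm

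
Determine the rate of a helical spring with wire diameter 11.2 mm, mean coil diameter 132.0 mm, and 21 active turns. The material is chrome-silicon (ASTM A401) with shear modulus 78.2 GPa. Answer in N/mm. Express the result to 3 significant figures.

3.18 N/mm

k = Gd⁴/(8D³N_a) = (78.2×10³ × 11.2⁴) / (8 × 132.0³ × 21)
  = 1.23049e+09 / 3.86395e+08 = 3.1845 N/mm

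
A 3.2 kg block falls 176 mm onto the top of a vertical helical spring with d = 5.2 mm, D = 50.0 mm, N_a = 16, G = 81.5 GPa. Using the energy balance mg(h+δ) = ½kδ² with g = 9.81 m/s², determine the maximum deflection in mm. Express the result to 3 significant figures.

63.5 mm

k = Gd⁴/(8D³N_a) = (81.5×10³)(5.2⁴)/(8·50.0³·16) = 3.7244 N/mm
W = mg = 3.2 × 9.81 = 31.392 N
½kδ² − Wδ − Wh = 0 → δ = (W + √(W² + 2kWh))/k
δ = (31.392 + √(985.46 + 41154.1))/3.7244 = (31.392 + 205.28)/3.7244 = 63.547 mm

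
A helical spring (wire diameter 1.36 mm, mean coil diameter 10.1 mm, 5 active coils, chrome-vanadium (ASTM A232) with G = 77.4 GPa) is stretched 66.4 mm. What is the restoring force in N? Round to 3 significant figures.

k = Gd⁴/(8D³N_a) = (77.4×10³)(1.36⁴)/(8·10.1³·5) = 6.425 N/mm
F = k·δ = 6.425 × 66.4 = 426.62 N

427 N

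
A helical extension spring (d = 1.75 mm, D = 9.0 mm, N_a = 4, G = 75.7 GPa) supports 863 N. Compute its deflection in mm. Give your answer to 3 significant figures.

k = Gd⁴/(8D³N_a) = (75.7×10³)(1.75⁴)/(8·9.0³·4) = 30.435 N/mm
δ = F/k = 863 / 30.435 = 28.356 mm

28.4 mm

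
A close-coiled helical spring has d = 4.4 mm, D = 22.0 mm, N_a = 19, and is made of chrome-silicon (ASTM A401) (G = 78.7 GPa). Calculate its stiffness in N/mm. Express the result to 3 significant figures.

18.2 N/mm

k = Gd⁴/(8D³N_a) = (78.7×10³ × 4.4⁴) / (8 × 22.0³ × 19)
  = 2.94975e+07 / 1.6185e+06 = 18.225 N/mm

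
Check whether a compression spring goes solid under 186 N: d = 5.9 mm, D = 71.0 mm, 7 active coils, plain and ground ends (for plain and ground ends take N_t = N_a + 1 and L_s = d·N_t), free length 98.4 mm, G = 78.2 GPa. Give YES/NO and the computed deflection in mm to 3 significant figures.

NO, δ = 39.3 mm

k = Gd⁴/(8D³N_a) = (78.2×10³)(5.9⁴)/(8·71.0³·7) = 4.7277 N/mm
N_t = 8; L_s = 5.9·8 = 47.2 mm; δ_solid = L₀ − L_s = 98.4 − 47.2 = 51.2 mm
δ = F/k = 186/4.7277 = 39.342 mm
δ < δ_solid → spring does not go solid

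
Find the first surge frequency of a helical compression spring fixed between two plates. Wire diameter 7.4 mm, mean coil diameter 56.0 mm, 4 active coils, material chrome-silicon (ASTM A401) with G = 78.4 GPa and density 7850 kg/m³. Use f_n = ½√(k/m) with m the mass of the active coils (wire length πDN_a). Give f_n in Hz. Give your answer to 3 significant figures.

210 Hz

k = Gd⁴/(8D³N_a) = (78.4×10³)(7.4⁴)/(8·56.0³·4) = 41.834 N/mm = 41834 N/m
Wire length L = πDN_a = π·56.0·4 = 703.72 mm
m = ρ·(πd²/4)·L = 7850 × 43.008×10⁻⁶ m² × 0.70372 m = 0.23759 kg
f_n = ½√(k/m) = 0.5·√(41834/0.23759) = 0.5·√(1.7608e+05) = 209.81 Hz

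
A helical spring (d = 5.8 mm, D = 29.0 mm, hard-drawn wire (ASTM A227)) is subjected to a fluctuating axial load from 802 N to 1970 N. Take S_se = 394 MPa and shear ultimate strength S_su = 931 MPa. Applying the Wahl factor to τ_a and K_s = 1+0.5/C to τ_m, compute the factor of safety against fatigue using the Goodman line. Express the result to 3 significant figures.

C = D/d = 29.0/5.8 = 5.0000; K_W = (4C−1)/(4C−4)+0.615/C = 1.3105; K_s = 1+0.5/C = 1.1000
F_a = (F_max−F_min)/2 = 584 N; F_m = (F_max+F_min)/2 = 1386 N
τ_a = K_W·8F_aD/(πd³) = 1.3105 × 221.04 = 289.67 MPa
τ_m = K_s·8F_mD/(πd³) = 1.1000 × 524.59 = 577.05 MPa
Goodman: 1/n_f = τ_a/S_se + τ_m/S_su = 289.67/394 + 577.05/931 = 0.73520 + 0.61981 = 1.355
n_f = 1/1.355 = 0.738

0.738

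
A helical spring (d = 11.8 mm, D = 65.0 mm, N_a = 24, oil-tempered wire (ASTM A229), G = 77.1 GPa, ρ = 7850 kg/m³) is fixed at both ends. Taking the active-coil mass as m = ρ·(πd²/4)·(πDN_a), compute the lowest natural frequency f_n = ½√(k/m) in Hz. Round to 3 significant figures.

k = Gd⁴/(8D³N_a) = (77.1×10³)(11.8⁴)/(8·65.0³·24) = 28.349 N/mm = 28349 N/m
Wire length L = πDN_a = π·65.0·24 = 4900.9 mm
m = ρ·(πd²/4)·L = 7850 × 109.36×10⁻⁶ m² × 4.9009 m = 4.2072 kg
f_n = ½√(k/m) = 0.5·√(28349/4.2072) = 0.5·√(6738.2) = 41.043 Hz

41.0 Hz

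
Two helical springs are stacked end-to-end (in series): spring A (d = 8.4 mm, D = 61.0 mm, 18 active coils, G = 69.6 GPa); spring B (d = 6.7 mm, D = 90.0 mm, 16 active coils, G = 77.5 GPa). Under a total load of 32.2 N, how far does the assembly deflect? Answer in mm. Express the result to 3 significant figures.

k_A = Gd⁴/(8D³N_a) = (69.6×10³)(8.4⁴)/(8·61.0³·18) = 10.602 N/mm
k_B = Gd⁴/(8D³N_a) = (77.5×10³)(6.7⁴)/(8·90.0³·16) = 1.6736 N/mm
Series: 1/k_eq = 1/10.602 + 1/1.6736 = 0.69182; k_eq = 1.4455 N/mm
δ = F/k_eq = 32.2/1.4455 = 22.277 mm

22.3 mm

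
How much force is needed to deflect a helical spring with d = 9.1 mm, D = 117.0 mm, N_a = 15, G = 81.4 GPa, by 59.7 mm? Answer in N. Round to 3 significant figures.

k = Gd⁴/(8D³N_a) = (81.4×10³)(9.1⁴)/(8·117.0³·15) = 2.9044 N/mm
F = k·δ = 2.9044 × 59.7 = 173.39 N

173 N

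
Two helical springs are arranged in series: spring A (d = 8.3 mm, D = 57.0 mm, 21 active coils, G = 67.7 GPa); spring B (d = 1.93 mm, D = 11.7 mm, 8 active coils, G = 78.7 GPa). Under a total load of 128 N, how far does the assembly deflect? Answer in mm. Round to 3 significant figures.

k_A = Gd⁴/(8D³N_a) = (67.7×10³)(8.3⁴)/(8·57.0³·21) = 10.327 N/mm
k_B = Gd⁴/(8D³N_a) = (78.7×10³)(1.93⁴)/(8·11.7³·8) = 10.653 N/mm
Series: 1/k_eq = 1/10.327 + 1/10.653 = 0.19071; k_eq = 5.2437 N/mm
δ = F/k_eq = 128/5.2437 = 24.41 mm

24.4 mm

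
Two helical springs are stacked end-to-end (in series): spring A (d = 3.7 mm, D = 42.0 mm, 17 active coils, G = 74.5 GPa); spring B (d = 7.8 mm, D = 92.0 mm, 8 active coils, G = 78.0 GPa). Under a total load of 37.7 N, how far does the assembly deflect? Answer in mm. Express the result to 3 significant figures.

33.7 mm

k_A = Gd⁴/(8D³N_a) = (74.5×10³)(3.7⁴)/(8·42.0³·17) = 1.3857 N/mm
k_B = Gd⁴/(8D³N_a) = (78.0×10³)(7.8⁴)/(8·92.0³·8) = 5.7933 N/mm
Series: 1/k_eq = 1/1.3857 + 1/5.7933 = 0.89426; k_eq = 1.1182 N/mm
δ = F/k_eq = 37.7/1.1182 = 33.713 mm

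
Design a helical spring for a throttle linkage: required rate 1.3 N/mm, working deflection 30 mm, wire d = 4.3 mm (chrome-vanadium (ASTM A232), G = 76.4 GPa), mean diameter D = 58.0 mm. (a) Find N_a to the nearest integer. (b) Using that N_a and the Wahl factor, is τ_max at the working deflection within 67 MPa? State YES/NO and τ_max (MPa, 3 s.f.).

(a) 13 coils; (b) NO, τ_max = 79.3 MPa

N_a = Gd⁴/(8D³k) = (76.4×10³)(4.3⁴)/(8·58.0³·1.3) = 12.87 → N_a = 13
Actual rate k = Gd⁴/(8D³·13) = 1.2872 N/mm
Working load F = kδ = 1.2872·30 = 38.616 N
C = 58.0/4.3 = 13.4884; K_W = (4C−1)/(4C−4)+0.615/C = 1.1057
τ_max = K_W·8FD/(πd³) = 1.1057·71.735 = 79.314 MPa
τ_max > 67 MPa → exceeds allowable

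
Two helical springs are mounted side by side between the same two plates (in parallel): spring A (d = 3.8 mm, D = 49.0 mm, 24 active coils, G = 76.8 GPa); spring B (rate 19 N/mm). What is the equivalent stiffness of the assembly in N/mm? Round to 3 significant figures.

k_A = Gd⁴/(8D³N_a) = (76.8×10³)(3.8⁴)/(8·49.0³·24) = 0.70893 N/mm
Parallel: k_eq = 0.70893 + 19 = 19.709 N/mm

19.7 N/mm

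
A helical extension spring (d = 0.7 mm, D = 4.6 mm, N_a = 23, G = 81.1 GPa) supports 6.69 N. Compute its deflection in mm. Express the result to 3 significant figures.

k = Gd⁴/(8D³N_a) = (81.1×10³)(0.7⁴)/(8·4.6³·23) = 1.0872 N/mm
δ = F/k = 6.69 / 1.0872 = 6.1532 mm

6.15 mm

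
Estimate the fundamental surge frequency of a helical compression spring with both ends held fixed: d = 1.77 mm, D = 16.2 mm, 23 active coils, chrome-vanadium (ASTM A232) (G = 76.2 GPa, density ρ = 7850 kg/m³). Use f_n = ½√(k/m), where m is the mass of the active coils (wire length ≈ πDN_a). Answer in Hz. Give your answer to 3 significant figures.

k = Gd⁴/(8D³N_a) = (76.2×10³)(1.77⁴)/(8·16.2³·23) = 0.95606 N/mm = 956.06 N/m
Wire length L = πDN_a = π·16.2·23 = 1170.6 mm
m = ρ·(πd²/4)·L = 7850 × 2.4606×10⁻⁶ m² × 1.1706 m = 0.02261 kg
f_n = ½√(k/m) = 0.5·√(956.06/0.02261) = 0.5·√(42285) = 102.82 Hz

103 Hz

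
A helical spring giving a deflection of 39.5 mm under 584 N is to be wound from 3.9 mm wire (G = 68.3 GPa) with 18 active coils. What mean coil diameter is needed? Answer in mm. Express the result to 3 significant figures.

Required rate k = F/δ = 584/39.5 = 14.785 N/mm
D = (Gd⁴/(8N_a·k))^(1/3) = (68.3×10³·3.9⁴/(8·18·14.785))^(1/3)
  = (7421.66)^(1/3) = 19.5059 mm

19.5 mm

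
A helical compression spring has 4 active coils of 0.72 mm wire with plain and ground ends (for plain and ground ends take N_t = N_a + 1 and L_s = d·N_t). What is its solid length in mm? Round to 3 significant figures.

plain and ground ends: N_t = N_a + 1 = 4 + 1 = 5
L_s = d·N_t = 0.72 × 5 = 3.6 mm

3.60 mm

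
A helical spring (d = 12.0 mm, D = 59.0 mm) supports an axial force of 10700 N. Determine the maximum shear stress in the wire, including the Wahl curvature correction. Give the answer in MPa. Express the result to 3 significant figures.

1220 MPa

Spring index C = D/d = 59.0/12.0 = 4.9167
K_W = (4C−1)/(4C−4) + 0.615/C = 18.667/15.667 + 0.1251 = 1.3166
τ₀ = 8FD/(πd³) = 8·10700·59.0/(π·12.0³) = 5.0504e+06/5428.7 = 930.32 MPa
τ_max = K·τ₀ = 1.3166 × 930.32 = 1224.8 MPa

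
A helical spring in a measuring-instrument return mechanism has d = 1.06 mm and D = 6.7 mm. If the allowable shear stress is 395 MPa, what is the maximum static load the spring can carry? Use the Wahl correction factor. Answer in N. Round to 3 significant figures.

22.3 N

C = D/d = 6.7/1.06 = 6.3208
K_W = (4C−1)/(4C−4) + 0.615/C = 24.283/21.283 + 0.0973 = 1.2383
τ_max = K·8FD/(πd³) → F_max = τ_allow·πd³/(8DK)
F_max = 395·π·1.06³/(8·6.7·1.2383) = 1478/66.371 = 22.268 N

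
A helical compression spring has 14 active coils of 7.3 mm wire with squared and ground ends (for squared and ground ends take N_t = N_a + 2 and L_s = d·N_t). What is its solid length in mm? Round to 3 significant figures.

squared and ground ends: N_t = N_a + 2 = 14 + 2 = 16
L_s = d·N_t = 7.3 × 16 = 116.8 mm

117 mm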